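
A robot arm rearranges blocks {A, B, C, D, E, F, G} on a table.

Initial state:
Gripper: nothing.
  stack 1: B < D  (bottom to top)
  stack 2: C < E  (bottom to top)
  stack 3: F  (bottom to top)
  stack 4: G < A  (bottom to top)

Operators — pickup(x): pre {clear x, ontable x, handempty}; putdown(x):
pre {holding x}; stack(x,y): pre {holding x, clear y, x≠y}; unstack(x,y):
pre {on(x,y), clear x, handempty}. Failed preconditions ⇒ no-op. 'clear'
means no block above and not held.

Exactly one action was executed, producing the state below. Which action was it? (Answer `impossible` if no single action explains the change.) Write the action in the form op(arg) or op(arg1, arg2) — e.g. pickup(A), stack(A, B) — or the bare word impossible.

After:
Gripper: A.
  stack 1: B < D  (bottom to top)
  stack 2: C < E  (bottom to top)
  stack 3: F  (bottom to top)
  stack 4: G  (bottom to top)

target: towers=[B/D; C/E; F; G] holding=A
         pickup(F) → towers=[B/D; C/E; G/A] holding=F
     unstack(D, B) → towers=[B; C/E; F; G/A] holding=D
     unstack(A, G) → towers=[B/D; C/E; F; G] holding=A  ← match
     unstack(E, C) → towers=[B/D; C; F; G/A] holding=E

unstack(A, G)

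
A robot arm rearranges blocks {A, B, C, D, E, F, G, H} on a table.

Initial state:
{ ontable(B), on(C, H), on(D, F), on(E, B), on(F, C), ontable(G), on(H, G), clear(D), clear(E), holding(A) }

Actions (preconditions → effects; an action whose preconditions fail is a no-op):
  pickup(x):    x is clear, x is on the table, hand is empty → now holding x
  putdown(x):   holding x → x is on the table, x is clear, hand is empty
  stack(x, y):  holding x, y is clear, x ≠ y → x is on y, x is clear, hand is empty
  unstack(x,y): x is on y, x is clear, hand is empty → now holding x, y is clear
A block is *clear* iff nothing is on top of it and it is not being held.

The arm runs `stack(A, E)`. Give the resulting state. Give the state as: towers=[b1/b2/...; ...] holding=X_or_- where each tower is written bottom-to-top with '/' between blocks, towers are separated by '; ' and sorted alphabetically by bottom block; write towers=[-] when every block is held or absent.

towers=[B/E/A; G/H/C/F/D] holding=-

before: towers=[B/E; G/H/C/F/D] holding=A
pre[stack(A, E)]: holding(A) ✓, clear(E) ✓, A≠E ✓
all met → apply stack(A, E)
after:  towers=[B/E/A; G/H/C/F/D] holding=-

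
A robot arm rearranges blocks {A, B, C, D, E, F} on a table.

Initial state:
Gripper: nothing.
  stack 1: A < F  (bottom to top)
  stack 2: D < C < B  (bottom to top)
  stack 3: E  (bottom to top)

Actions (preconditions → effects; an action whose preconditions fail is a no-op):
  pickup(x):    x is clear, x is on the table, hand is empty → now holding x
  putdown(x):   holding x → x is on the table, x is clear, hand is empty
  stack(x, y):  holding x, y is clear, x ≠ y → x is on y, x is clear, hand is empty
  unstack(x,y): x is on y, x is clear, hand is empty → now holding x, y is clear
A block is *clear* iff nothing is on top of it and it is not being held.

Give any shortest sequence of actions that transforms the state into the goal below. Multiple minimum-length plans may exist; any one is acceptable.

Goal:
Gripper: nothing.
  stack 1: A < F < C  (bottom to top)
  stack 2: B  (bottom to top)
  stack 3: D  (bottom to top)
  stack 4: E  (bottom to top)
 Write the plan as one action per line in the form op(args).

unstack(B, C)
putdown(B)
unstack(C, D)
stack(C, F)

step 1 (unstack(B, C)): towers=[A/F; D/C; E] holding=B
step 2 (putdown(B)): towers=[A/F; B; D/C; E] holding=-
step 3 (unstack(C, D)): towers=[A/F; B; D; E] holding=C
step 4 (stack(C, F)): towers=[A/F/C; B; D; E] holding=-
goal check: towers=[A/F/C; B; D; E] holding=- — reached (length 4, optimal by BFS)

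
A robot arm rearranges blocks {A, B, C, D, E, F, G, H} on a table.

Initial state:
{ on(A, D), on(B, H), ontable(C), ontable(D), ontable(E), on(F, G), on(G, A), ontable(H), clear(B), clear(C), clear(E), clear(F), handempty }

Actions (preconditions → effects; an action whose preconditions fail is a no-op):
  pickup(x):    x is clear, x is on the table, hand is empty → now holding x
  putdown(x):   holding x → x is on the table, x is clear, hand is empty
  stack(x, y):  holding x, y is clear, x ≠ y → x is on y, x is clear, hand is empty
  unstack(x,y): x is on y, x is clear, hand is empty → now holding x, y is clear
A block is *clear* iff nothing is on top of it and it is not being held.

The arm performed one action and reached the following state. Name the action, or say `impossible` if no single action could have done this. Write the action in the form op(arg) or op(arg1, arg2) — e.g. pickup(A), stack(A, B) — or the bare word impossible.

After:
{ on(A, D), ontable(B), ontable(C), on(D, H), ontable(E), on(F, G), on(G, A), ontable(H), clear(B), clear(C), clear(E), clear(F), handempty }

target: towers=[B; C; E; H/D/A/G/F] holding=-
         pickup(E) → towers=[C; D/A/G/F; H/B] holding=E
     unstack(B, H) → towers=[C; D/A/G/F; E; H] holding=B
     unstack(F, G) → towers=[C; D/A/G; E; H/B] holding=F
         pickup(C) → towers=[D/A/G/F; E; H/B] holding=C
none of the 4 applicable actions match → impossible

impossible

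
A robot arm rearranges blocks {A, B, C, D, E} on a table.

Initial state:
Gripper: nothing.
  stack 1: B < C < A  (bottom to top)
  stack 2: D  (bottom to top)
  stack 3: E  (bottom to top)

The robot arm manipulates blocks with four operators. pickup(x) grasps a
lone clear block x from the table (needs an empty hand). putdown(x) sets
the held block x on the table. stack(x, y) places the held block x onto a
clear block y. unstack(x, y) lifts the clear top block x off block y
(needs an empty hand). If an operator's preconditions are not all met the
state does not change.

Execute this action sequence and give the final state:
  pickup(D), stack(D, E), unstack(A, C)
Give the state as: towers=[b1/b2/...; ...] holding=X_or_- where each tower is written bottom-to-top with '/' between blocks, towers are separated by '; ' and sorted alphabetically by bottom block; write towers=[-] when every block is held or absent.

towers=[B/C; E/D] holding=A

step 1 (pickup(D)): towers=[B/C/A; E] holding=D
step 2 (stack(D, E)): towers=[B/C/A; E/D] holding=-
step 3 (unstack(A, C)): towers=[B/C; E/D] holding=A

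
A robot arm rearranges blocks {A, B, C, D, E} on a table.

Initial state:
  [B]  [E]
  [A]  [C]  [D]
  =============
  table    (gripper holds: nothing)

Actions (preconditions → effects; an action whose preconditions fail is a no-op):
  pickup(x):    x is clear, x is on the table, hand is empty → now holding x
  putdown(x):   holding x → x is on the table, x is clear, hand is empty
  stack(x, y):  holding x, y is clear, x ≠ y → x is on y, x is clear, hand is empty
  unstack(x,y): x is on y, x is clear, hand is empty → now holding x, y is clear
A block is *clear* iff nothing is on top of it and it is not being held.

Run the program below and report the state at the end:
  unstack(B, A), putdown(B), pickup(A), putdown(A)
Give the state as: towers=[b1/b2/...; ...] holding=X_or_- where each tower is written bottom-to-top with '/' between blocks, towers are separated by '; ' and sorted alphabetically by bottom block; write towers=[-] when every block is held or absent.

towers=[A; B; C/E; D] holding=-

step 1 (unstack(B, A)): towers=[A; C/E; D] holding=B
step 2 (putdown(B)): towers=[A; B; C/E; D] holding=-
step 3 (pickup(A)): towers=[B; C/E; D] holding=A
step 4 (putdown(A)): towers=[A; B; C/E; D] holding=-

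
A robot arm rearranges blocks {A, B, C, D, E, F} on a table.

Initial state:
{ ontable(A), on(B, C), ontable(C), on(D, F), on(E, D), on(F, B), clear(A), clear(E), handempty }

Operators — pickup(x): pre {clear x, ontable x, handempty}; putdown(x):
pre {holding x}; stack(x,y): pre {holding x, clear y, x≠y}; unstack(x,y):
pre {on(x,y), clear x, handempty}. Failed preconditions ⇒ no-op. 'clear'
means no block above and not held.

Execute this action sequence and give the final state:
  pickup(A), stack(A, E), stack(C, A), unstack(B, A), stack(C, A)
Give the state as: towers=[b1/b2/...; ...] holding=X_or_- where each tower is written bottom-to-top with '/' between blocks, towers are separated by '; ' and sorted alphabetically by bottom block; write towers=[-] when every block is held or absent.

towers=[C/B/F/D/E/A] holding=-

step 1 (pickup(A)): towers=[C/B/F/D/E] holding=A
step 2 (stack(A, E)): towers=[C/B/F/D/E/A] holding=-
step 3 (stack(C, A)) [no-op]: towers=[C/B/F/D/E/A] holding=-
step 4 (unstack(B, A)) [no-op]: towers=[C/B/F/D/E/A] holding=-
step 5 (stack(C, A)) [no-op]: towers=[C/B/F/D/E/A] holding=-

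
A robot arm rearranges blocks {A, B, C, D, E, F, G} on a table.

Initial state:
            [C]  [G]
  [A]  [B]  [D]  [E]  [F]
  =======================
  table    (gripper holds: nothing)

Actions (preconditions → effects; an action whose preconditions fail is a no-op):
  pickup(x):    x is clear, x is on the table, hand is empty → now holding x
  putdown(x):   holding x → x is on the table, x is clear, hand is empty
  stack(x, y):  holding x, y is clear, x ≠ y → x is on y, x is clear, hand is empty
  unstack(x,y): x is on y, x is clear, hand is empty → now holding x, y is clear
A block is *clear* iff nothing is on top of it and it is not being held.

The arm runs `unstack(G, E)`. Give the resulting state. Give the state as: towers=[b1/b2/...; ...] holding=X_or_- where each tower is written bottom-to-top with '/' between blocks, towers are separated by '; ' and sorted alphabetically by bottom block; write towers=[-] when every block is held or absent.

before: towers=[A; B; D/C; E/G; F] holding=-
pre[unstack(G, E)]: on(G,E) ok, clear(G) ok, handempty ok
all met → apply unstack(G, E)
after:  towers=[A; B; D/C; E; F] holding=G

towers=[A; B; D/C; E; F] holding=G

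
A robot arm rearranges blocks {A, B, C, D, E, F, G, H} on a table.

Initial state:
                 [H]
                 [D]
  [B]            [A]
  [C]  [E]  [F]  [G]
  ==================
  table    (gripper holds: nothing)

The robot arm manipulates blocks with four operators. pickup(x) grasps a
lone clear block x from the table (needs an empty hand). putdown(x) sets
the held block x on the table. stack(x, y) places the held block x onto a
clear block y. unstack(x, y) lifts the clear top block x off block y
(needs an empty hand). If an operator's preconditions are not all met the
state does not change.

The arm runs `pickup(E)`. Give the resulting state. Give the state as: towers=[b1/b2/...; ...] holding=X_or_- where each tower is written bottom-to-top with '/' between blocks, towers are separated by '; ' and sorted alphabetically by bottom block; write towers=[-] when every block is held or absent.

before: towers=[C/B; E; F; G/A/D/H] holding=-
pre[pickup(E)]: clear(E) ok, ontable(E) ok, handempty ok
all met → apply pickup(E)
after:  towers=[C/B; F; G/A/D/H] holding=E

towers=[C/B; F; G/A/D/H] holding=E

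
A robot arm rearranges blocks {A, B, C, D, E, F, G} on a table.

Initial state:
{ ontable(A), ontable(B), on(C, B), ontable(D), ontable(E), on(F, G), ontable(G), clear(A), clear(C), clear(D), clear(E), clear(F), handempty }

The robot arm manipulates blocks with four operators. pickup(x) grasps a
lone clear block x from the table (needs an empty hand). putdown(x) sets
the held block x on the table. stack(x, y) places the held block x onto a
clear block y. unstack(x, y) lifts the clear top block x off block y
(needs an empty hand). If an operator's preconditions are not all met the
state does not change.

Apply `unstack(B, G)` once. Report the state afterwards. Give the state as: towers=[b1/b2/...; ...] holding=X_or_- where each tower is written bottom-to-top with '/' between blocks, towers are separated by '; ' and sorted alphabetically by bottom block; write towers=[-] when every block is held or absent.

before: towers=[A; B/C; D; E; G/F] holding=-
pre[unstack(B, G)]: on(B,G) ✗, clear(B) ✗, handempty ✓
on(B,G), clear(B) unmet → unstack(B, G) is a no-op
after:  towers=[A; B/C; D; E; G/F] holding=-

towers=[A; B/C; D; E; G/F] holding=-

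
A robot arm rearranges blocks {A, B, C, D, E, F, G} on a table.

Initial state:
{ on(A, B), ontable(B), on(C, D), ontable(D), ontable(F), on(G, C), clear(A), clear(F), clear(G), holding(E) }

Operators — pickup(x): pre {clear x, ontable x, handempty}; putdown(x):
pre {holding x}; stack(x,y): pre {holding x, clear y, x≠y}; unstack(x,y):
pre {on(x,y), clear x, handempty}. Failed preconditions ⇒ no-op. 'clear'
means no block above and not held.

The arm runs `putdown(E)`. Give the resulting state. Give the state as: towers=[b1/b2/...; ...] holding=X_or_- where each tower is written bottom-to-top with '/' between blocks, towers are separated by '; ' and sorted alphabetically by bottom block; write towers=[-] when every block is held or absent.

before: towers=[B/A; D/C/G; F] holding=E
pre[putdown(E)]: holding(E) yes
all met → apply putdown(E)
after:  towers=[B/A; D/C/G; E; F] holding=-

towers=[B/A; D/C/G; E; F] holding=-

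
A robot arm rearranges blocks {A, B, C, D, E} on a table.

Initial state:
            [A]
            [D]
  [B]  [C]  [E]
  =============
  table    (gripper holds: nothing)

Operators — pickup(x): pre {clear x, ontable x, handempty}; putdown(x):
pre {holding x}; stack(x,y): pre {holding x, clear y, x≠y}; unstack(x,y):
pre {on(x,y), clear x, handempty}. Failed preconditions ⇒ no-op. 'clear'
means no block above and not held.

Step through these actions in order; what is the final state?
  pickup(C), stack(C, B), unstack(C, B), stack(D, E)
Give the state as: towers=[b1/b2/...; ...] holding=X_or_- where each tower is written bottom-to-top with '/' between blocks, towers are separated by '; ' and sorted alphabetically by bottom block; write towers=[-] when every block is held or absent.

towers=[B; E/D/A] holding=C

step 1 (pickup(C)): towers=[B; E/D/A] holding=C
step 2 (stack(C, B)): towers=[B/C; E/D/A] holding=-
step 3 (unstack(C, B)): towers=[B; E/D/A] holding=C
step 4 (stack(D, E)) [no-op]: towers=[B; E/D/A] holding=C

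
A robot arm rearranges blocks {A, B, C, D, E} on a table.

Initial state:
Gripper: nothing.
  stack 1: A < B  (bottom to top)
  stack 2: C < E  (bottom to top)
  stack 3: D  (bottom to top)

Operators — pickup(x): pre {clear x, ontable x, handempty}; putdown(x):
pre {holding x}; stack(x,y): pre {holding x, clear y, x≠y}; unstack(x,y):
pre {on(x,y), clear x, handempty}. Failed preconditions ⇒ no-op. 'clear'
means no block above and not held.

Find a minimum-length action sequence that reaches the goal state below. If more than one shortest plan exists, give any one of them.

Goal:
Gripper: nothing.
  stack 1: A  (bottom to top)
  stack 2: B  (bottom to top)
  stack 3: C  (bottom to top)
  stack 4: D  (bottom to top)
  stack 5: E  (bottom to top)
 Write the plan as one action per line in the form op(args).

step 1 (unstack(B, A)): towers=[A; C/E; D] holding=B
step 2 (putdown(B)): towers=[A; B; C/E; D] holding=-
step 3 (unstack(E, C)): towers=[A; B; C; D] holding=E
step 4 (putdown(E)): towers=[A; B; C; D; E] holding=-
goal check: towers=[A; B; C; D; E] holding=- — reached (length 4, optimal by BFS)

unstack(B, A)
putdown(B)
unstack(E, C)
putdown(E)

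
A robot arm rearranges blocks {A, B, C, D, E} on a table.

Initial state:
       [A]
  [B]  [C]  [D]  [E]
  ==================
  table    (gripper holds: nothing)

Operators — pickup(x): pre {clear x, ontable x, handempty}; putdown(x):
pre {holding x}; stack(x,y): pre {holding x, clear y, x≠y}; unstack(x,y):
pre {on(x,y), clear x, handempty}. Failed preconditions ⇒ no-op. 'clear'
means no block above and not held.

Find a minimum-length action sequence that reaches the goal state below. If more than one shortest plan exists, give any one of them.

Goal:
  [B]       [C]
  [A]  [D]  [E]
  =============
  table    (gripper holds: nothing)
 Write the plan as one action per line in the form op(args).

step 1 (unstack(A, C)): towers=[B; C; D; E] holding=A
step 2 (putdown(A)): towers=[A; B; C; D; E] holding=-
step 3 (pickup(B)): towers=[A; C; D; E] holding=B
step 4 (stack(B, A)): towers=[A/B; C; D; E] holding=-
step 5 (pickup(C)): towers=[A/B; D; E] holding=C
step 6 (stack(C, E)): towers=[A/B; D; E/C] holding=-
goal check: towers=[A/B; D; E/C] holding=- — reached (length 6, optimal by BFS)

unstack(A, C)
putdown(A)
pickup(B)
stack(B, A)
pickup(C)
stack(C, E)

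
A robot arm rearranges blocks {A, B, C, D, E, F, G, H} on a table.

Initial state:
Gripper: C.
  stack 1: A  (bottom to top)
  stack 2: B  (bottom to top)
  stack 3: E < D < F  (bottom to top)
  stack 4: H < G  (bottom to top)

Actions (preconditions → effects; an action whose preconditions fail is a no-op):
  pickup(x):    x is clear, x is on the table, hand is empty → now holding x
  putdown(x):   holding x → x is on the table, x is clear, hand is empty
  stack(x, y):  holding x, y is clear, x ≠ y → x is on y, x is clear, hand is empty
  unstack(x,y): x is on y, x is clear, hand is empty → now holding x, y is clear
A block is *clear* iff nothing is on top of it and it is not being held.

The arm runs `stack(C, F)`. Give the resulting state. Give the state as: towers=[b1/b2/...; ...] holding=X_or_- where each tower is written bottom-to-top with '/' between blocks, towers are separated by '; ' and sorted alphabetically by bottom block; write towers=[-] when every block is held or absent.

before: towers=[A; B; E/D/F; H/G] holding=C
pre[stack(C, F)]: holding(C) ✓, clear(F) ✓, C≠F ✓
all met → apply stack(C, F)
after:  towers=[A; B; E/D/F/C; H/G] holding=-

towers=[A; B; E/D/F/C; H/G] holding=-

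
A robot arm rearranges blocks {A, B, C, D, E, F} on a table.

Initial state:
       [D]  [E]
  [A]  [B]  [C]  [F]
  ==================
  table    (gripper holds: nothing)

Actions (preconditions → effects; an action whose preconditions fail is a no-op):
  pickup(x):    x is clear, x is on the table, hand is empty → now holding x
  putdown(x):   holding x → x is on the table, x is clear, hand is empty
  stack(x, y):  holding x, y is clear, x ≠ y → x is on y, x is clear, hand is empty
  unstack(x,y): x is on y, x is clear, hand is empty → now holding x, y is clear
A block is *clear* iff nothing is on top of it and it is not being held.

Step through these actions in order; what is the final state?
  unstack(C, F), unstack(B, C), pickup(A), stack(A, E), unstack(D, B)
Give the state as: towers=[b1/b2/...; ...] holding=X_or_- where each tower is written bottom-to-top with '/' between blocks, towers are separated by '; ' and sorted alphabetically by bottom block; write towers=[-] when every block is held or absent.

towers=[B; C/E/A; F] holding=D

step 1 (unstack(C, F)) [no-op]: towers=[A; B/D; C/E; F] holding=-
step 2 (unstack(B, C)) [no-op]: towers=[A; B/D; C/E; F] holding=-
step 3 (pickup(A)): towers=[B/D; C/E; F] holding=A
step 4 (stack(A, E)): towers=[B/D; C/E/A; F] holding=-
step 5 (unstack(D, B)): towers=[B; C/E/A; F] holding=D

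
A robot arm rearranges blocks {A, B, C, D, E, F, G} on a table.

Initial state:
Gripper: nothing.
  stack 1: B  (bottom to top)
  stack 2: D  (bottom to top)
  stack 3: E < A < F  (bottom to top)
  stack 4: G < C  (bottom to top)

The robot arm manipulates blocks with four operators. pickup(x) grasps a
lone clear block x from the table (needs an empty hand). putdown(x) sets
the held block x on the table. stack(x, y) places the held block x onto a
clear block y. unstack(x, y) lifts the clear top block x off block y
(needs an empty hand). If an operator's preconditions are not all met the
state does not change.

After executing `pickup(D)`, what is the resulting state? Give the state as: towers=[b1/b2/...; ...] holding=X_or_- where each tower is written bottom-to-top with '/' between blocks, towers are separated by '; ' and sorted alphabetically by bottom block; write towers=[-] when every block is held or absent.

towers=[B; E/A/F; G/C] holding=D

before: towers=[B; D; E/A/F; G/C] holding=-
pre[pickup(D)]: clear(D) ok, ontable(D) ok, handempty ok
all met → apply pickup(D)
after:  towers=[B; E/A/F; G/C] holding=D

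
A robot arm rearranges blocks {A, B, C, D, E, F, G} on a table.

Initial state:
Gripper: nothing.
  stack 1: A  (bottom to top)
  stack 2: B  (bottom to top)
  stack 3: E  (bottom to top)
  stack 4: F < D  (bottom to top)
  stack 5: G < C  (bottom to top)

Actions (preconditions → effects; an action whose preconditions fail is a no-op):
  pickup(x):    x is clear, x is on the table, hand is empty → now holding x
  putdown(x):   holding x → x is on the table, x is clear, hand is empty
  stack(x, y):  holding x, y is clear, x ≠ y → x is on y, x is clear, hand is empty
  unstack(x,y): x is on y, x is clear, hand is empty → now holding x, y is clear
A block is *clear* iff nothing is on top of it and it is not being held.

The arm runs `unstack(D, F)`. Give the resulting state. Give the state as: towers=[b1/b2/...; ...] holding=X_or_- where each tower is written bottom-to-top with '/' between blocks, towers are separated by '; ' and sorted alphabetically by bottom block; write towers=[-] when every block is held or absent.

before: towers=[A; B; E; F/D; G/C] holding=-
pre[unstack(D, F)]: on(D,F) yes, clear(D) yes, handempty yes
all met → apply unstack(D, F)
after:  towers=[A; B; E; F; G/C] holding=D

towers=[A; B; E; F; G/C] holding=D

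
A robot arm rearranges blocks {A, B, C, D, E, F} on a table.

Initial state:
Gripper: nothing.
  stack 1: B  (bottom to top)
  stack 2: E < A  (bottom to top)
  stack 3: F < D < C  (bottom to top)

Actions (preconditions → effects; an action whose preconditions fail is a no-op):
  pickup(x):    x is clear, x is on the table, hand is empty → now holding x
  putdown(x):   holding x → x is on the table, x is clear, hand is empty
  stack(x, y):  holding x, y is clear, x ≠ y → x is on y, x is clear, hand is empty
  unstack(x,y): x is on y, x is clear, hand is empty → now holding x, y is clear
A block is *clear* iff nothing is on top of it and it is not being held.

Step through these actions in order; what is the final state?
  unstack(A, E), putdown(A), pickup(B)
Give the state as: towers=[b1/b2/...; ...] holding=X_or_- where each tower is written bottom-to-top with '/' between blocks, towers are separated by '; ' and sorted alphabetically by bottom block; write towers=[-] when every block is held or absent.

step 1 (unstack(A, E)): towers=[B; E; F/D/C] holding=A
step 2 (putdown(A)): towers=[A; B; E; F/D/C] holding=-
step 3 (pickup(B)): towers=[A; E; F/D/C] holding=B

towers=[A; E; F/D/C] holding=B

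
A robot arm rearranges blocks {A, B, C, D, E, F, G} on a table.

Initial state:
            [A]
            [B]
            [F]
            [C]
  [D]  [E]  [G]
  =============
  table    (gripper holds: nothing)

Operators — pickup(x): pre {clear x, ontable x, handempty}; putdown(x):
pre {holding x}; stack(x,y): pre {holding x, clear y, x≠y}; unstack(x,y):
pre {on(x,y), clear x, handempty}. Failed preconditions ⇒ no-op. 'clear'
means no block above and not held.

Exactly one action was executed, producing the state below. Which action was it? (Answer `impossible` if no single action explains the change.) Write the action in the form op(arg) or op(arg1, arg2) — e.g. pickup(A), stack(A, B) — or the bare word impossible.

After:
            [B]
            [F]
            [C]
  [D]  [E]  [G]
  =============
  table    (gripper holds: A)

unstack(A, B)

target: towers=[D; E; G/C/F/B] holding=A
         pickup(D) → towers=[E; G/C/F/B/A] holding=D
     unstack(A, B) → towers=[D; E; G/C/F/B] holding=A  ← match
         pickup(E) → towers=[D; G/C/F/B/A] holding=E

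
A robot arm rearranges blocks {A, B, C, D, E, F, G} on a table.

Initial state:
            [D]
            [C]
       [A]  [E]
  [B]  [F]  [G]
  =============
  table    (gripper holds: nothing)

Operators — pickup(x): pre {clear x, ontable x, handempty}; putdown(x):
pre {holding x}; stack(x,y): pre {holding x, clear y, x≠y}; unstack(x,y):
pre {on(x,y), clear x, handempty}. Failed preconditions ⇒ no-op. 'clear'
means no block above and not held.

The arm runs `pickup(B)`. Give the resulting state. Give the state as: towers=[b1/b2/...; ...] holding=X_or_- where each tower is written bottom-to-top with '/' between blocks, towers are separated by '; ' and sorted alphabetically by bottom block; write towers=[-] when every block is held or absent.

towers=[F/A; G/E/C/D] holding=B

before: towers=[B; F/A; G/E/C/D] holding=-
pre[pickup(B)]: clear(B) ✓, ontable(B) ✓, handempty ✓
all met → apply pickup(B)
after:  towers=[F/A; G/E/C/D] holding=B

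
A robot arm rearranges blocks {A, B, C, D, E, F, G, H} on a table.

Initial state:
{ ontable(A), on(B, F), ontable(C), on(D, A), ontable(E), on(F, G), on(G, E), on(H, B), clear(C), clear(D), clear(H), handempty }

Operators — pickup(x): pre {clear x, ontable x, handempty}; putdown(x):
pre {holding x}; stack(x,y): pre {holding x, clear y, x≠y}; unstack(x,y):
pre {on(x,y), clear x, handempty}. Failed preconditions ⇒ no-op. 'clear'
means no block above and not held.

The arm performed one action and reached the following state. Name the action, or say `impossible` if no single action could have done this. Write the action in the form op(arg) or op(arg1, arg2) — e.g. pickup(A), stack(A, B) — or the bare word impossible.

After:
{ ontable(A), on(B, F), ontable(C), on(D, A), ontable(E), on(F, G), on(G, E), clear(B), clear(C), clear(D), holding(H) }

unstack(H, B)

target: towers=[A/D; C; E/G/F/B] holding=H
     unstack(H, B) → towers=[A/D; C; E/G/F/B] holding=H  ← match
     unstack(D, A) → towers=[A; C; E/G/F/B/H] holding=D
         pickup(C) → towers=[A/D; E/G/F/B/H] holding=C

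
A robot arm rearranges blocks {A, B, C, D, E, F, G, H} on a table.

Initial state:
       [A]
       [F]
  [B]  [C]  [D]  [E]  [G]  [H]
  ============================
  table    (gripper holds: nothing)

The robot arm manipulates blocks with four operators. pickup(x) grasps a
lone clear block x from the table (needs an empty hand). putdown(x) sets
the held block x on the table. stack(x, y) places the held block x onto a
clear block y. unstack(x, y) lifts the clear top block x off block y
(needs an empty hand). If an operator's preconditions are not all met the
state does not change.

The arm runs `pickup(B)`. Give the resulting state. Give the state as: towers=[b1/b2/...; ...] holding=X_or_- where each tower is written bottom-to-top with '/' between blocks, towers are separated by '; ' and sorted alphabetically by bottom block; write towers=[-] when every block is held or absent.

before: towers=[B; C/F/A; D; E; G; H] holding=-
pre[pickup(B)]: clear(B) ok, ontable(B) ok, handempty ok
all met → apply pickup(B)
after:  towers=[C/F/A; D; E; G; H] holding=B

towers=[C/F/A; D; E; G; H] holding=B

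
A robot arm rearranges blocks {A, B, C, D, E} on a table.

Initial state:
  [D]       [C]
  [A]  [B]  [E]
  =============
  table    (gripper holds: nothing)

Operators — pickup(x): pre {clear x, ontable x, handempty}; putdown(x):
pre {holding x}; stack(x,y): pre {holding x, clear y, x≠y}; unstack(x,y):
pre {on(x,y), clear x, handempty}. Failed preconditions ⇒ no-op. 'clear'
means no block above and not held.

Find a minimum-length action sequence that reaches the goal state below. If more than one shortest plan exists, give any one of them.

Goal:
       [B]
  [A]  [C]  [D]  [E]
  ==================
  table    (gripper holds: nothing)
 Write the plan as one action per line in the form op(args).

step 1 (unstack(D, A)): towers=[A; B; E/C] holding=D
step 2 (putdown(D)): towers=[A; B; D; E/C] holding=-
step 3 (unstack(C, E)): towers=[A; B; D; E] holding=C
step 4 (putdown(C)): towers=[A; B; C; D; E] holding=-
step 5 (pickup(B)): towers=[A; C; D; E] holding=B
step 6 (stack(B, C)): towers=[A; C/B; D; E] holding=-
goal check: towers=[A; C/B; D; E] holding=- — reached (length 6, optimal by BFS)

unstack(D, A)
putdown(D)
unstack(C, E)
putdown(C)
pickup(B)
stack(B, C)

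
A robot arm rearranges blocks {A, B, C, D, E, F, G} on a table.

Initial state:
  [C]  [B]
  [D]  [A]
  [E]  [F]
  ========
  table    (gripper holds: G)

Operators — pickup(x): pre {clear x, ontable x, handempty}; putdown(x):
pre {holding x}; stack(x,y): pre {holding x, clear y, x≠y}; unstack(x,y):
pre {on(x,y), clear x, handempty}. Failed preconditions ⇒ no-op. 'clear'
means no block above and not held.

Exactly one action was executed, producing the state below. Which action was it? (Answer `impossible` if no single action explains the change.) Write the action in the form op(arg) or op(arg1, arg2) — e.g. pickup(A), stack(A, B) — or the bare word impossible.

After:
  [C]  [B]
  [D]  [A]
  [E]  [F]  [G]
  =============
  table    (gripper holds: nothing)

putdown(G)

target: towers=[E/D/C; F/A/B; G] holding=-
        putdown(G) → towers=[E/D/C; F/A/B; G] holding=-  ← match
       stack(G, B) → towers=[E/D/C; F/A/B/G] holding=-
       stack(G, C) → towers=[E/D/C/G; F/A/B] holding=-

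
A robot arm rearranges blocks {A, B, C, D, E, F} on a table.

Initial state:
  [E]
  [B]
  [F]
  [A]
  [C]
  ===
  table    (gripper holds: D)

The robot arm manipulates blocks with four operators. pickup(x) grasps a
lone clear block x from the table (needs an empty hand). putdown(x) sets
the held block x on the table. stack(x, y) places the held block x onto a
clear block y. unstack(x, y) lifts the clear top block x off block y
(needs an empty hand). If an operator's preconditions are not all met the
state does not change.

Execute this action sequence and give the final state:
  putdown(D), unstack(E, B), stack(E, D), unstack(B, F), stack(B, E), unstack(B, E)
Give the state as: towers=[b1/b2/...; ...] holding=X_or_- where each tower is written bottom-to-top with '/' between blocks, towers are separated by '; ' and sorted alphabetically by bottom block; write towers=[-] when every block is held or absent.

towers=[C/A/F; D/E] holding=B

step 1 (putdown(D)): towers=[C/A/F/B/E; D] holding=-
step 2 (unstack(E, B)): towers=[C/A/F/B; D] holding=E
step 3 (stack(E, D)): towers=[C/A/F/B; D/E] holding=-
step 4 (unstack(B, F)): towers=[C/A/F; D/E] holding=B
step 5 (stack(B, E)): towers=[C/A/F; D/E/B] holding=-
step 6 (unstack(B, E)): towers=[C/A/F; D/E] holding=B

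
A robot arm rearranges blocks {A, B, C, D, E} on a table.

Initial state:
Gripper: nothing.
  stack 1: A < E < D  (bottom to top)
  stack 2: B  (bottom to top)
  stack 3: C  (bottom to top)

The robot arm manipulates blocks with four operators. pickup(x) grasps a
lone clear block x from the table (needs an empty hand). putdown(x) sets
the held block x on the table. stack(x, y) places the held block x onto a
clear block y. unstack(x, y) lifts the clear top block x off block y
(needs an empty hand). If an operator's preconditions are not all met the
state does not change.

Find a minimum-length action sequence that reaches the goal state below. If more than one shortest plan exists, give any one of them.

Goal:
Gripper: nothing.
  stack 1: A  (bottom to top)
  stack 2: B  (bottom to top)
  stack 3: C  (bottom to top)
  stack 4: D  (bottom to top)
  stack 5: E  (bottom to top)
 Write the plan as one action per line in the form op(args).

unstack(D, E)
putdown(D)
unstack(E, A)
putdown(E)

step 1 (unstack(D, E)): towers=[A/E; B; C] holding=D
step 2 (putdown(D)): towers=[A/E; B; C; D] holding=-
step 3 (unstack(E, A)): towers=[A; B; C; D] holding=E
step 4 (putdown(E)): towers=[A; B; C; D; E] holding=-
goal check: towers=[A; B; C; D; E] holding=- — reached (length 4, optimal by BFS)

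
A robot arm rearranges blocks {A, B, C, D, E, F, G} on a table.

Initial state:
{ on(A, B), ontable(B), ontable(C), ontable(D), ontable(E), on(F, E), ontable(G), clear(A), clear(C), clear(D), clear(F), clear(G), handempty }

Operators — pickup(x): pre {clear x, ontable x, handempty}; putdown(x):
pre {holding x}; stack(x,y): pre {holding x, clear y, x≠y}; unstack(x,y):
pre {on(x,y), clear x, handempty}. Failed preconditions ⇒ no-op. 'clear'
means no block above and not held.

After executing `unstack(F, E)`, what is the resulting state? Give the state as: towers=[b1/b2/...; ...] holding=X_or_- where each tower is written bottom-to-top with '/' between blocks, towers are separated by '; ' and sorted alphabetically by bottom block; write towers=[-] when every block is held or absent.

towers=[B/A; C; D; E; G] holding=F

before: towers=[B/A; C; D; E/F; G] holding=-
pre[unstack(F, E)]: on(F,E) ok, clear(F) ok, handempty ok
all met → apply unstack(F, E)
after:  towers=[B/A; C; D; E; G] holding=F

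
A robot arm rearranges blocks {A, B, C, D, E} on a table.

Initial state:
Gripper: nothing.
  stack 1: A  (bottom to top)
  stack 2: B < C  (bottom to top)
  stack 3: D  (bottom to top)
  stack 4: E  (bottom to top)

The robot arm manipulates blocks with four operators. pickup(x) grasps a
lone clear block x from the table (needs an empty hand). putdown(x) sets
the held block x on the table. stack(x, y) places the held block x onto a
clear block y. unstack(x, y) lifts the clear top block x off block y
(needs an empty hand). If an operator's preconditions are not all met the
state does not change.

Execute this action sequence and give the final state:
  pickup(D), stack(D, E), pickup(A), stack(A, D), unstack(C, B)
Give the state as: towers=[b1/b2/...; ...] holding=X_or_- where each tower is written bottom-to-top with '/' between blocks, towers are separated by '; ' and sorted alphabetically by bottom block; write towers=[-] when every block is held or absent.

towers=[B; E/D/A] holding=C

step 1 (pickup(D)): towers=[A; B/C; E] holding=D
step 2 (stack(D, E)): towers=[A; B/C; E/D] holding=-
step 3 (pickup(A)): towers=[B/C; E/D] holding=A
step 4 (stack(A, D)): towers=[B/C; E/D/A] holding=-
step 5 (unstack(C, B)): towers=[B; E/D/A] holding=C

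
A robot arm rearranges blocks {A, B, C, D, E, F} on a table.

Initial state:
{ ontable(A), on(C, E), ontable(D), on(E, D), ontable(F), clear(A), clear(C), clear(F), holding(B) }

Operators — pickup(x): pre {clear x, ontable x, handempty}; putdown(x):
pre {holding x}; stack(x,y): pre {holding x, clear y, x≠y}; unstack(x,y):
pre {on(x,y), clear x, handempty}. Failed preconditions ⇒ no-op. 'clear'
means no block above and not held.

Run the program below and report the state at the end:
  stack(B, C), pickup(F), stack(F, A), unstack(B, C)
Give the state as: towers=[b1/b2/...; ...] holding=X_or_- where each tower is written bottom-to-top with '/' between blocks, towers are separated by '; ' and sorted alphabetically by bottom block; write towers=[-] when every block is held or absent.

step 1 (stack(B, C)): towers=[A; D/E/C/B; F] holding=-
step 2 (pickup(F)): towers=[A; D/E/C/B] holding=F
step 3 (stack(F, A)): towers=[A/F; D/E/C/B] holding=-
step 4 (unstack(B, C)): towers=[A/F; D/E/C] holding=B

towers=[A/F; D/E/C] holding=B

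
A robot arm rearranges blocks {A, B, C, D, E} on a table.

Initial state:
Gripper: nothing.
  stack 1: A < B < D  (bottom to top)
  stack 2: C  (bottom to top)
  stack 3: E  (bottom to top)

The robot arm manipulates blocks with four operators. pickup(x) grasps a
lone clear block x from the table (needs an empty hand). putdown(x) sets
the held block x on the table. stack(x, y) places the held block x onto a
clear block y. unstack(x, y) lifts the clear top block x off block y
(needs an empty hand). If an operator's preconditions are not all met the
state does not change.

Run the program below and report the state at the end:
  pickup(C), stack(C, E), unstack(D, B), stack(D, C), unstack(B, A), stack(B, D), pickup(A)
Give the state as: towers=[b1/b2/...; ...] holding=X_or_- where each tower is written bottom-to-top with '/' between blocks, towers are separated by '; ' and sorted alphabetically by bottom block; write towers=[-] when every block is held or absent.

towers=[E/C/D/B] holding=A

step 1 (pickup(C)): towers=[A/B/D; E] holding=C
step 2 (stack(C, E)): towers=[A/B/D; E/C] holding=-
step 3 (unstack(D, B)): towers=[A/B; E/C] holding=D
step 4 (stack(D, C)): towers=[A/B; E/C/D] holding=-
step 5 (unstack(B, A)): towers=[A; E/C/D] holding=B
step 6 (stack(B, D)): towers=[A; E/C/D/B] holding=-
step 7 (pickup(A)): towers=[E/C/D/B] holding=A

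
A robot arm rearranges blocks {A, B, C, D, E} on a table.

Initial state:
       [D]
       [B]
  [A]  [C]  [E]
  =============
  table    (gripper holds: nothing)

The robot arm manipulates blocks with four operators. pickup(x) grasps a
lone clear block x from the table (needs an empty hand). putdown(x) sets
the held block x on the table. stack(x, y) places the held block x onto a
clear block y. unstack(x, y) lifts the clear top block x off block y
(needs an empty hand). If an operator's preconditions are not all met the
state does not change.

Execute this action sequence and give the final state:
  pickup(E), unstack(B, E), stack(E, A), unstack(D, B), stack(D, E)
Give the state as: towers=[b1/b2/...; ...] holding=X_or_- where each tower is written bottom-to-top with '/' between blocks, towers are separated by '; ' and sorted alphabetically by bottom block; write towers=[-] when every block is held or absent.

towers=[A/E/D; C/B] holding=-

step 1 (pickup(E)): towers=[A; C/B/D] holding=E
step 2 (unstack(B, E)) [no-op]: towers=[A; C/B/D] holding=E
step 3 (stack(E, A)): towers=[A/E; C/B/D] holding=-
step 4 (unstack(D, B)): towers=[A/E; C/B] holding=D
step 5 (stack(D, E)): towers=[A/E/D; C/B] holding=-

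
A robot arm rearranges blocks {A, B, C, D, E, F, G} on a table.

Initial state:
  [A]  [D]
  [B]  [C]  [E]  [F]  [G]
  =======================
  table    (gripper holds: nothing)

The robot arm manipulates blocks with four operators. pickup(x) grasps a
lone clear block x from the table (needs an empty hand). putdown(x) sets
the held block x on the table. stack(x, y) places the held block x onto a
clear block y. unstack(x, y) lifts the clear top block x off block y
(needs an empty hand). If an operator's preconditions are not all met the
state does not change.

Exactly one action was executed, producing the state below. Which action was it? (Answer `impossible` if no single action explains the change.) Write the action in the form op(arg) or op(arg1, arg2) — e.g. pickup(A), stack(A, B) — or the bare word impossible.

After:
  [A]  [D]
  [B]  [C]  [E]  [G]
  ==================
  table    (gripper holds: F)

target: towers=[B/A; C/D; E; G] holding=F
         pickup(F) → towers=[B/A; C/D; E; G] holding=F  ← match
         pickup(G) → towers=[B/A; C/D; E; F] holding=G
     unstack(D, C) → towers=[B/A; C; E; F; G] holding=D
     unstack(A, B) → towers=[B; C/D; E; F; G] holding=A
         pickup(E) → towers=[B/A; C/D; F; G] holding=E

pickup(F)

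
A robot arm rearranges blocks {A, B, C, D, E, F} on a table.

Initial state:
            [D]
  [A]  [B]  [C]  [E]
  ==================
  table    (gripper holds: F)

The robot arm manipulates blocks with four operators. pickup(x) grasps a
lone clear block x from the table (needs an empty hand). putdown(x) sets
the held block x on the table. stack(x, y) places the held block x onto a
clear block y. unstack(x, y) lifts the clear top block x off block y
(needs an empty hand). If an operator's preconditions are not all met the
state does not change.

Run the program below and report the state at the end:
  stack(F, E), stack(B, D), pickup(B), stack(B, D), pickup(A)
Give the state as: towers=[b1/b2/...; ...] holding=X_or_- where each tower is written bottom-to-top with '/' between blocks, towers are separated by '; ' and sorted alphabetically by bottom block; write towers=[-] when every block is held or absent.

step 1 (stack(F, E)): towers=[A; B; C/D; E/F] holding=-
step 2 (stack(B, D)) [no-op]: towers=[A; B; C/D; E/F] holding=-
step 3 (pickup(B)): towers=[A; C/D; E/F] holding=B
step 4 (stack(B, D)): towers=[A; C/D/B; E/F] holding=-
step 5 (pickup(A)): towers=[C/D/B; E/F] holding=A

towers=[C/D/B; E/F] holding=A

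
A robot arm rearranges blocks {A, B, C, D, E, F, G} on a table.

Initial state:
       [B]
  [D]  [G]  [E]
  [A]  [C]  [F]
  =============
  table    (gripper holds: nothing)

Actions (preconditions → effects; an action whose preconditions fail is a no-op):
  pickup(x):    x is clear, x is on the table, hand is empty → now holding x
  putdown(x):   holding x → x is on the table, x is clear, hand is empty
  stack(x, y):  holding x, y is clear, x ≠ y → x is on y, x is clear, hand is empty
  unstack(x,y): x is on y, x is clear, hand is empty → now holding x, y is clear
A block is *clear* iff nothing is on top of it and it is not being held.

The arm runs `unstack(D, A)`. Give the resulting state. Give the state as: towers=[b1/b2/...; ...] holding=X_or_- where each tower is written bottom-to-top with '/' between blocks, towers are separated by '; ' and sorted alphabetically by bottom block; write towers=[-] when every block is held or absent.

towers=[A; C/G/B; F/E] holding=D

before: towers=[A/D; C/G/B; F/E] holding=-
pre[unstack(D, A)]: on(D,A) yes, clear(D) yes, handempty yes
all met → apply unstack(D, A)
after:  towers=[A; C/G/B; F/E] holding=D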